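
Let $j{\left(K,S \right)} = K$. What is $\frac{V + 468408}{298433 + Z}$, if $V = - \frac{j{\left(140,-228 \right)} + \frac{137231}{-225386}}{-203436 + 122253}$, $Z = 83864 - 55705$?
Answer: $\frac{8570700862749113}{5975820920877696} \approx 1.4342$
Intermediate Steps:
$Z = 28159$
$V = \frac{31416809}{18297511638}$ ($V = - \frac{140 + \frac{137231}{-225386}}{-203436 + 122253} = - \frac{140 + 137231 \left(- \frac{1}{225386}\right)}{-81183} = - \frac{\left(140 - \frac{137231}{225386}\right) \left(-1\right)}{81183} = - \frac{31416809 \left(-1\right)}{225386 \cdot 81183} = \left(-1\right) \left(- \frac{31416809}{18297511638}\right) = \frac{31416809}{18297511638} \approx 0.001717$)
$\frac{V + 468408}{298433 + Z} = \frac{\frac{31416809}{18297511638} + 468408}{298433 + 28159} = \frac{8570700862749113}{18297511638 \cdot 326592} = \frac{8570700862749113}{18297511638} \cdot \frac{1}{326592} = \frac{8570700862749113}{5975820920877696}$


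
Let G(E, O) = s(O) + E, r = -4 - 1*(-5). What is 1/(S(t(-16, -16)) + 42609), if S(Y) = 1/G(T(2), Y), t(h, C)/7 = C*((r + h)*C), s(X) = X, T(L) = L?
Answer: 26878/1145244701 ≈ 2.3469e-5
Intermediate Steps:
r = 1 (r = -4 + 5 = 1)
G(E, O) = E + O (G(E, O) = O + E = E + O)
t(h, C) = 7*C²*(1 + h) (t(h, C) = 7*(C*((1 + h)*C)) = 7*(C*(C*(1 + h))) = 7*(C²*(1 + h)) = 7*C²*(1 + h))
S(Y) = 1/(2 + Y)
1/(S(t(-16, -16)) + 42609) = 1/(1/(2 + 7*(-16)²*(1 - 16)) + 42609) = 1/(1/(2 + 7*256*(-15)) + 42609) = 1/(1/(2 - 26880) + 42609) = 1/(1/(-26878) + 42609) = 1/(-1/26878 + 42609) = 1/(1145244701/26878) = 26878/1145244701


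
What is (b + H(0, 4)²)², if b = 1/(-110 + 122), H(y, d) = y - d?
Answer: 37249/144 ≈ 258.67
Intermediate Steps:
b = 1/12 ≈ 0.083333
(b + H(0, 4)²)² = (1/12 + (0 - 1*4)²)² = (1/12 + (0 - 4)²)² = (1/12 + (-4)²)² = (1/12 + 16)² = (193/12)² = 37249/144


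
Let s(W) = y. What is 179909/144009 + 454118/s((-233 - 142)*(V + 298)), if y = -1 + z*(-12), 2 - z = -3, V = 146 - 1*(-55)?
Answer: -65386104613/8784549 ≈ -7443.3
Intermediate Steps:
V = 201 (V = 146 + 55 = 201)
z = 5 (z = 2 - 1*(-3) = 2 + 3 = 5)
y = -61 (y = -1 + 5*(-12) = -1 - 60 = -61)
s(W) = -61
179909/144009 + 454118/s((-233 - 142)*(V + 298)) = 179909/144009 + 454118/(-61) = 179909*(1/144009) + 454118*(-1/61) = 179909/144009 - 454118/61 = -65386104613/8784549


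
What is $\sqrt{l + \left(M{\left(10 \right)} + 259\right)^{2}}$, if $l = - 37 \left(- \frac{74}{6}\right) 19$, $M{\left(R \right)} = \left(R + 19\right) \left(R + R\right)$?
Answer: $\frac{\sqrt{6413322}}{3} \approx 844.15$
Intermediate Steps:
$M{\left(R \right)} = 2 R \left(19 + R\right)$ ($M{\left(R \right)} = \left(19 + R\right) 2 R = 2 R \left(19 + R\right)$)
$l = \frac{26011}{3}$ ($l = - 37 \left(\left(-74\right) \frac{1}{6}\right) 19 = \left(-37\right) \left(- \frac{37}{3}\right) 19 = \frac{1369}{3} \cdot 19 = \frac{26011}{3} \approx 8670.3$)
$\sqrt{l + \left(M{\left(10 \right)} + 259\right)^{2}} = \sqrt{\frac{26011}{3} + \left(2 \cdot 10 \left(19 + 10\right) + 259\right)^{2}} = \sqrt{\frac{26011}{3} + \left(2 \cdot 10 \cdot 29 + 259\right)^{2}} = \sqrt{\frac{26011}{3} + \left(580 + 259\right)^{2}} = \sqrt{\frac{26011}{3} + 839^{2}} = \sqrt{\frac{26011}{3} + 703921} = \sqrt{\frac{2137774}{3}} = \frac{\sqrt{6413322}}{3}$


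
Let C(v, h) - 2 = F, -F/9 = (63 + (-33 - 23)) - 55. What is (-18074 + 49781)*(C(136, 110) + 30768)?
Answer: 989321814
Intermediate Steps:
F = 432 (F = -9*((63 + (-33 - 23)) - 55) = -9*((63 - 56) - 55) = -9*(7 - 55) = -9*(-48) = 432)
C(v, h) = 434 (C(v, h) = 2 + 432 = 434)
(-18074 + 49781)*(C(136, 110) + 30768) = (-18074 + 49781)*(434 + 30768) = 31707*31202 = 989321814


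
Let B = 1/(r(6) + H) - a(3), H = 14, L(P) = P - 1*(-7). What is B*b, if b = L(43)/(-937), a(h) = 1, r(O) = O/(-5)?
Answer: 1475/29984 ≈ 0.049193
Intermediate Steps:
L(P) = 7 + P (L(P) = P + 7 = 7 + P)
r(O) = -O/5 (r(O) = O*(-⅕) = -O/5)
B = -59/64 (B = 1/(-⅕*6 + 14) - 1*1 = 1/(-6/5 + 14) - 1 = 1/(64/5) - 1 = 5/64 - 1 = -59/64 ≈ -0.92188)
b = -50/937 (b = (7 + 43)/(-937) = 50*(-1/937) = -50/937 ≈ -0.053362)
B*b = -59/64*(-50/937) = 1475/29984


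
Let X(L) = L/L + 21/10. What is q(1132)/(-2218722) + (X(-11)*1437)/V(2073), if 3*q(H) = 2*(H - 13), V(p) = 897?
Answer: 16471786219/3316989390 ≈ 4.9659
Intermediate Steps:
X(L) = 31/10 (X(L) = 1 + 21*(⅒) = 1 + 21/10 = 31/10)
q(H) = -26/3 + 2*H/3 (q(H) = (2*(H - 13))/3 = (2*(-13 + H))/3 = (-26 + 2*H)/3 = -26/3 + 2*H/3)
q(1132)/(-2218722) + (X(-11)*1437)/V(2073) = (-26/3 + (⅔)*1132)/(-2218722) + ((31/10)*1437)/897 = (-26/3 + 2264/3)*(-1/2218722) + (44547/10)*(1/897) = 746*(-1/2218722) + 14849/2990 = -373/1109361 + 14849/2990 = 16471786219/3316989390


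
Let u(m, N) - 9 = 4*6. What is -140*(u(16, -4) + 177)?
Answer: -29400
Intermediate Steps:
u(m, N) = 33 (u(m, N) = 9 + 4*6 = 9 + 24 = 33)
-140*(u(16, -4) + 177) = -140*(33 + 177) = -140*210 = -29400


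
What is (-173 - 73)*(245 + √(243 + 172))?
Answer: -60270 - 246*√415 ≈ -65281.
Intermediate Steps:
(-173 - 73)*(245 + √(243 + 172)) = -246*(245 + √415) = -60270 - 246*√415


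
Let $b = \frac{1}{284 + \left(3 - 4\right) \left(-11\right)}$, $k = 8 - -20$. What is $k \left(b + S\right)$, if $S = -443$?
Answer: $- \frac{3659152}{295} \approx -12404.0$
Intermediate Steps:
$k = 28$ ($k = 8 + 20 = 28$)
$b = \frac{1}{295}$ ($b = \frac{1}{284 - -11} = \frac{1}{284 + 11} = \frac{1}{295} \approx 0.0033898$)
$k \left(b + S\right) = 28 \left(\frac{1}{295} - 443\right) = 28 \left(- \frac{130684}{295}\right) = - \frac{3659152}{295}$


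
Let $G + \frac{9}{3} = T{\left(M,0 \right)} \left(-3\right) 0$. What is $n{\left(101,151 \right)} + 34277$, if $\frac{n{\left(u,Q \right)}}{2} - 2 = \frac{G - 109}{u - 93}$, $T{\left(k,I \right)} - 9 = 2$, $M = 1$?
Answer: $34253$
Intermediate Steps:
$T{\left(k,I \right)} = 11$ ($T{\left(k,I \right)} = 9 + 2 = 11$)
$G = -3$ ($G = -3 + 11 \left(-3\right) 0 = -3 - 0 = -3 + 0 = -3$)
$n{\left(u,Q \right)} = 4 - \frac{224}{-93 + u}$ ($n{\left(u,Q \right)} = 4 + 2 \frac{-3 - 109}{u - 93} = 4 + 2 \left(- \frac{112}{-93 + u}\right) = 4 - \frac{224}{-93 + u}$)
$n{\left(101,151 \right)} + 34277 = \frac{4 \left(-149 + 101\right)}{-93 + 101} + 34277 = 4 \cdot \frac{1}{8} \left(-48\right) + 34277 = -24 + 34277 = 34253$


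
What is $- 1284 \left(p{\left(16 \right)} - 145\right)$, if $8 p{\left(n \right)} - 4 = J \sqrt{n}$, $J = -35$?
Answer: $208008$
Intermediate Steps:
$p{\left(n \right)} = \frac{1}{2} - \frac{35 \sqrt{n}}{8}$ ($p{\left(n \right)} = \frac{1}{2} + \frac{\left(-35\right) \sqrt{n}}{8} = \frac{1}{2} - \frac{35 \sqrt{n}}{8}$)
$- 1284 \left(p{\left(16 \right)} - 145\right) = - 1284 \left(\left(\frac{1}{2} - \frac{35 \sqrt{16}}{8}\right) - 145\right) = - 1284 \left(\left(\frac{1}{2} - \frac{35}{2}\right) - 145\right) = - 1284 \left(-17 - 145\right) = \left(-1284\right) \left(-162\right) = 208008$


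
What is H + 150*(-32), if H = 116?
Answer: -4684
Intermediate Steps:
H + 150*(-32) = 116 + 150*(-32) = 116 - 4800 = -4684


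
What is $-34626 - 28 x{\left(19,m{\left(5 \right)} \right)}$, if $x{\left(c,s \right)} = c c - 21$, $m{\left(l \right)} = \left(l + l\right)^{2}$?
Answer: $-44146$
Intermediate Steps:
$m{\left(l \right)} = 4 l^{2}$ ($m{\left(l \right)} = \left(2 l\right)^{2} = 4 l^{2}$)
$x{\left(c,s \right)} = -21 + c^{2}$ ($x{\left(c,s \right)} = c^{2} - 21 = -21 + c^{2}$)
$-34626 - 28 x{\left(19,m{\left(5 \right)} \right)} = -34626 - 28 \left(-21 + 19^{2}\right) = -34626 - 28 \left(-21 + 361\right) = -34626 - 9520 = -44146$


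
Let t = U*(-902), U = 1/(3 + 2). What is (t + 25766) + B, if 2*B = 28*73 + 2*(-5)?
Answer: 133013/5 ≈ 26603.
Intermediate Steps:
U = ⅕ (U = 1/5 = ⅕ ≈ 0.20000)
t = -902/5 (t = (⅕)*(-902) = -902/5 ≈ -180.40)
B = 1017 (B = (28*73 + 2*(-5))/2 = (2044 - 10)/2 = (½)*2034 = 1017)
(t + 25766) + B = (-902/5 + 25766) + 1017 = 127928/5 + 1017 = 133013/5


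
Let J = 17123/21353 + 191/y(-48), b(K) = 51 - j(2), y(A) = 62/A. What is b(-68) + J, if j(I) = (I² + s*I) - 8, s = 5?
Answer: -67563904/661943 ≈ -102.07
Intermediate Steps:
j(I) = -8 + I² + 5*I (j(I) = (I² + 5*I) - 8 = -8 + I² + 5*I)
b(K) = 45 (b(K) = 51 - (-8 + 2² + 5*2) = 51 - (-8 + 4 + 10) = 51 - 1*6 = 51 - 6 = 45)
J = -97351339/661943 (J = 17123/21353 + 191/((62/(-48))) = 17123*(1/21353) + 191/((62*(-1/48))) = 17123/21353 + 191/(-31/24) = 17123/21353 + 191*(-24/31) = 17123/21353 - 4584/31 = -97351339/661943 ≈ -147.07)
b(-68) + J = 45 - 97351339/661943 = -67563904/661943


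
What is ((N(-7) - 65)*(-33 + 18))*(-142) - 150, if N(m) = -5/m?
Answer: -959550/7 ≈ -1.3708e+5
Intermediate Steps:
((N(-7) - 65)*(-33 + 18))*(-142) - 150 = ((-5/(-7) - 65)*(-33 + 18))*(-142) - 150 = ((-5*(-⅐) - 65)*(-15))*(-142) - 150 = ((5/7 - 65)*(-15))*(-142) - 150 = -450/7*(-15)*(-142) - 150 = (6750/7)*(-142) - 150 = -958500/7 - 150 = -959550/7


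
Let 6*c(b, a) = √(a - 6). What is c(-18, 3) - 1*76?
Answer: -76 + I*√3/6 ≈ -76.0 + 0.28868*I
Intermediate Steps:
c(b, a) = √(-6 + a)/6 (c(b, a) = √(a - 6)/6 = √(-6 + a)/6)
c(-18, 3) - 1*76 = √(-6 + 3)/6 - 1*76 = √(-3)/6 - 76 = (I*√3)/6 - 76 = I*√3/6 - 76 = -76 + I*√3/6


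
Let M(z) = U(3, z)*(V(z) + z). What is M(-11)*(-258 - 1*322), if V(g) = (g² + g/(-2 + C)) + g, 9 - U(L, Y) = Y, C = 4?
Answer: -1084600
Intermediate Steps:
U(L, Y) = 9 - Y
V(g) = g² + 3*g/2 (V(g) = (g² + g/(-2 + 4)) + g = (g² + g/2) + g = g² + 3*g/2)
M(z) = (9 - z)*(z + z*(3 + 2*z)/2) (M(z) = (9 - z)*(z*(3 + 2*z)/2 + z) = (9 - z)*(z + z*(3 + 2*z)/2))
M(-11)*(-258 - 1*322) = (-½*(-11)*(-9 - 11)*(5 + 2*(-11)))*(-258 - 1*322) = (-½*(-11)*(-20)*(5 - 22))*(-258 - 322) = -½*(-11)*(-20)*(-17)*(-580) = 1870*(-580) = -1084600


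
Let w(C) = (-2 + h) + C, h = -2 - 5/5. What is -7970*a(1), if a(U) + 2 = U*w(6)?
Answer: 7970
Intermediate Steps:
h = -3 (h = -2 - 5/5 = -2 - 1*1 = -2 - 1 = -3)
w(C) = -5 + C (w(C) = (-2 - 3) + C = -5 + C)
a(U) = -2 + U (a(U) = -2 + U*(-5 + 6) = -2 + U*1 = -2 + U)
-7970*a(1) = -7970*(-2 + 1) = -7970*(-1) = 7970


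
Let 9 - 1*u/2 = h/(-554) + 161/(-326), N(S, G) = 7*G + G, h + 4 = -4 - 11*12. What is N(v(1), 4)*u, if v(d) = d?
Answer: 26703840/45151 ≈ 591.43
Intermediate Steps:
h = -140 (h = -4 + (-4 - 11*12) = -4 + (-4 - 132) = -4 - 136 = -140)
N(S, G) = 8*G
u = 834495/45151 (u = 18 - 2*(-140/(-554) + 161/(-326)) = 18 - 2*(-140*(-1/554) + 161*(-1/326)) = 18 - 2*(70/277 - 161/326) = 18 - 2*(-21777/90302) = 18 + 21777/45151 = 834495/45151 ≈ 18.482)
N(v(1), 4)*u = (8*4)*(834495/45151) = 32*(834495/45151) = 26703840/45151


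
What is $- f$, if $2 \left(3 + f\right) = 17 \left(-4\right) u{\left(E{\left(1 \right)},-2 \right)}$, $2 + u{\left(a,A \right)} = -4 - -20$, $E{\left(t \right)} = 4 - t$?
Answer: $479$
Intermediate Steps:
$u{\left(a,A \right)} = 14$ ($u{\left(a,A \right)} = -2 - -16 = -2 + \left(-4 + 20\right) = -2 + 16 = 14$)
$f = -479$ ($f = -3 + \frac{17 \left(-4\right) 14}{2} = -3 + \frac{\left(-68\right) 14}{2} = -3 + \frac{1}{2} \left(-952\right) = -3 - 476 = -479$)
$- f = \left(-1\right) \left(-479\right) = 479$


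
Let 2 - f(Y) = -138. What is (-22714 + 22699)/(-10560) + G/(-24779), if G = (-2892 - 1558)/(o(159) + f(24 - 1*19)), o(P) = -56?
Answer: 1303559/366332736 ≈ 0.0035584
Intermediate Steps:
f(Y) = 140 (f(Y) = 2 - 1*(-138) = 2 + 138 = 140)
G = -2225/42 (G = (-2892 - 1558)/(-56 + 140) = -4450/84 = -4450*1/84 = -2225/42 ≈ -52.976)
(-22714 + 22699)/(-10560) + G/(-24779) = (-22714 + 22699)/(-10560) - 2225/42/(-24779) = -15*(-1/10560) - 2225/42*(-1/24779) = 1/704 + 2225/1040718 = 1303559/366332736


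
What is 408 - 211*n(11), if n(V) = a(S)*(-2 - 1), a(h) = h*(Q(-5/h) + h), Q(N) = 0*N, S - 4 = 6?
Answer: 63708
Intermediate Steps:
S = 10 (S = 4 + 6 = 10)
Q(N) = 0
a(h) = h**2 (a(h) = h*(0 + h) = h*h = h**2)
n(V) = -300 (n(V) = 10**2*(-2 - 1) = 100*(-3) = -300)
408 - 211*n(11) = 408 - 211*(-300) = 408 + 63300 = 63708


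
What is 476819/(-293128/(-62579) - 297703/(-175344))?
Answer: 475642218337104/6366199279 ≈ 74714.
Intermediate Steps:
476819/(-293128/(-62579) - 297703/(-175344)) = 476819/(-293128*(-1/62579) - 297703*(-1/175344)) = 476819/(26648/5689 + 297703/175344) = 476819/(6366199279/997532016) = 476819*(997532016/6366199279) = 475642218337104/6366199279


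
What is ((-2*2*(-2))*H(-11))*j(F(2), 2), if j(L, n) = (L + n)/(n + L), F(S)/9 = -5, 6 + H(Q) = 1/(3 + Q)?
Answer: -49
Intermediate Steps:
H(Q) = -6 + 1/(3 + Q)
F(S) = -45 (F(S) = 9*(-5) = -45)
j(L, n) = 1 (j(L, n) = (L + n)/(L + n) = 1)
((-2*2*(-2))*H(-11))*j(F(2), 2) = ((-2*2*(-2))*((-17 - 6*(-11))/(3 - 11)))*1 = ((-4*(-2))*((-17 + 66)/(-8)))*1 = (8*(-⅛*49))*1 = (8*(-49/8))*1 = -49*1 = -49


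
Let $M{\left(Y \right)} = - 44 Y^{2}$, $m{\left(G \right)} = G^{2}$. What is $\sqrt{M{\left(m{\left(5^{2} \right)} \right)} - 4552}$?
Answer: $6 i \sqrt{477557} \approx 4146.3 i$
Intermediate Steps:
$\sqrt{M{\left(m{\left(5^{2} \right)} \right)} - 4552} = \sqrt{- 44 \left(\left(5^{2}\right)^{2}\right)^{2} - 4552} = \sqrt{- 44 \left(25^{2}\right)^{2} - 4552} = \sqrt{- 44 \cdot 625^{2} - 4552} = \sqrt{\left(-44\right) 390625 - 4552} = \sqrt{-17187500 - 4552} = \sqrt{-17192052} = 6 i \sqrt{477557}$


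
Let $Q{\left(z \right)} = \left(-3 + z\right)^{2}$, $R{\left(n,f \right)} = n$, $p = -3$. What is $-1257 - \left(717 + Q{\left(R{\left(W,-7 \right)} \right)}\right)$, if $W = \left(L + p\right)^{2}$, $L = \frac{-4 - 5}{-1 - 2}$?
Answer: $-1983$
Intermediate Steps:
$L = 3$ ($L = - \frac{9}{-3} = \left(-9\right) \left(- \frac{1}{3}\right) = 3$)
$W = 0$ ($W = \left(3 - 3\right)^{2} = 0^{2} = 0$)
$-1257 - \left(717 + Q{\left(R{\left(W,-7 \right)} \right)}\right) = -1257 - \left(717 + \left(-3 + 0\right)^{2}\right) = -1257 - \left(717 + \left(-3\right)^{2}\right) = -1257 - \left(717 + 9\right) = -1257 - 726 = -1983$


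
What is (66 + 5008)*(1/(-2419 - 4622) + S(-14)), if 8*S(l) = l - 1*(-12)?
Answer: -17873165/14082 ≈ -1269.2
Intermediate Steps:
S(l) = 3/2 + l/8 (S(l) = (l - 1*(-12))/8 = (l + 12)/8 = (12 + l)/8 = 3/2 + l/8)
(66 + 5008)*(1/(-2419 - 4622) + S(-14)) = (66 + 5008)*(1/(-2419 - 4622) + (3/2 + (⅛)*(-14))) = 5074*(1/(-7041) + (3/2 - 7/4)) = 5074*(-1/7041 - ¼) = 5074*(-7045/28164) = -17873165/14082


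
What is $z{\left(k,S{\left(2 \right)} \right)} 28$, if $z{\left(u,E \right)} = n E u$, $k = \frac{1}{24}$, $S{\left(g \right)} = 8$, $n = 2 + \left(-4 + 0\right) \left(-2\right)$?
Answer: $\frac{280}{3} \approx 93.333$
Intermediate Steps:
$n = 10$ ($n = 2 - -8 = 2 + 8 = 10$)
$k = \frac{1}{24} \approx 0.041667$
$z{\left(u,E \right)} = 10 E u$
$z{\left(k,S{\left(2 \right)} \right)} 28 = 10 \cdot 8 \cdot \frac{1}{24} \cdot 28 = \frac{10}{3} \cdot 28 = \frac{280}{3}$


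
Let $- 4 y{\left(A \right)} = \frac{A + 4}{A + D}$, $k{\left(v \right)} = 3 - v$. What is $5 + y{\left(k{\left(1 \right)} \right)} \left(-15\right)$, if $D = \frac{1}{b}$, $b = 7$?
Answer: $\frac{31}{2} \approx 15.5$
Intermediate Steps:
$D = \frac{1}{7} \approx 0.14286$
$y{\left(A \right)} = - \frac{4 + A}{4 \left(\frac{1}{7} + A\right)}$ ($y{\left(A \right)} = - \frac{\left(A + 4\right) \frac{1}{A + \frac{1}{7}}}{4} = - \frac{\left(4 + A\right) \frac{1}{\frac{1}{7} + A}}{4} = - \frac{\frac{1}{\frac{1}{7} + A} \left(4 + A\right)}{4} = - \frac{4 + A}{4 \left(\frac{1}{7} + A\right)}$)
$5 + y{\left(k{\left(1 \right)} \right)} \left(-15\right) = 5 + \frac{7 \left(-4 - \left(3 - 1\right)\right)}{4 \left(1 + 7 \left(3 - 1\right)\right)} \left(-15\right) = 5 + \frac{7 \left(-4 - 2\right)}{4 \left(1 + 7 \cdot 2\right)} \left(-15\right) = 5 + \frac{7 \left(-4 - 2\right)}{4 \left(1 + 14\right)} \left(-15\right) = 5 + \frac{7}{4} \cdot \frac{1}{15} \left(-6\right) \left(-15\right) = 5 - - \frac{21}{2} = 5 + \frac{21}{2} = \frac{31}{2}$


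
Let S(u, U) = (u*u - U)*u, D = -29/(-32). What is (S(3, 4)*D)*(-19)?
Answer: -8265/32 ≈ -258.28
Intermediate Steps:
D = 29/32 (D = -29*(-1/32) = 29/32 ≈ 0.90625)
S(u, U) = u*(u**2 - U) (S(u, U) = (u**2 - U)*u = u*(u**2 - U))
(S(3, 4)*D)*(-19) = ((3*(3**2 - 1*4))*(29/32))*(-19) = ((3*(9 - 4))*(29/32))*(-19) = ((3*5)*(29/32))*(-19) = (15*(29/32))*(-19) = (435/32)*(-19) = -8265/32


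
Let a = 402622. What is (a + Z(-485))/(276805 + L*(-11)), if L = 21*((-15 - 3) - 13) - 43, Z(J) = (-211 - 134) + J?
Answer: 401792/284439 ≈ 1.4126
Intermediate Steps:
Z(J) = -345 + J
L = -694 (L = 21*(-18 - 13) - 43 = 21*(-31) - 43 = -651 - 43 = -694)
(a + Z(-485))/(276805 + L*(-11)) = (402622 + (-345 - 485))/(276805 - 694*(-11)) = (402622 - 830)/(276805 + 7634) = 401792/284439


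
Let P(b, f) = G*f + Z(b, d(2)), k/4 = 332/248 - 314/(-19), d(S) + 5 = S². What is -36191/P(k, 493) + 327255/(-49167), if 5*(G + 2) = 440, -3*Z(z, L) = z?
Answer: -1023980764477/136347695496 ≈ -7.5101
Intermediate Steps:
d(S) = -5 + S²
Z(z, L) = -z/3
k = 42090/589 (k = 4*(332/248 - 314/(-19)) = 4*(332*(1/248) - 314*(-1/19)) = 4*(83/62 + 314/19) = 4*(21045/1178) = 42090/589 ≈ 71.460)
G = 86 (G = -2 + (⅕)*440 = -2 + 88 = 86)
P(b, f) = 86*f - b/3
-36191/P(k, 493) + 327255/(-49167) = -36191/(86*493 - ⅓*42090/589) + 327255/(-49167) = -36191/(42398 - 14030/589) + 327255*(-1/49167) = -36191/24958392/589 - 109085/16389 = -36191*589/24958392 - 109085/16389 = -21316499/24958392 - 109085/16389 = -1023980764477/136347695496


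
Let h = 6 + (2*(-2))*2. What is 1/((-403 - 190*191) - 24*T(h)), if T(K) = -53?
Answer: -1/35421 ≈ -2.8232e-5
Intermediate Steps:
h = -2 (h = 6 - 4*2 = 6 - 8 = -2)
1/((-403 - 190*191) - 24*T(h)) = 1/((-403 - 190*191) - 24*(-53)) = 1/((-403 - 36290) + 1272) = 1/(-36693 + 1272) = 1/(-35421) = -1/35421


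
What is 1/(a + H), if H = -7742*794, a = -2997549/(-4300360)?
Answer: -4300360/26434946375731 ≈ -1.6268e-7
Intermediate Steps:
a = 2997549/4300360 (a = -2997549*(-1/4300360) = 2997549/4300360 ≈ 0.69705)
H = -6147148
1/(a + H) = 1/(2997549/4300360 - 6147148) = 1/(-26434946375731/4300360) = -4300360/26434946375731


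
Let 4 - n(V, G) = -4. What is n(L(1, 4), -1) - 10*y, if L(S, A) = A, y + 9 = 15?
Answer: -52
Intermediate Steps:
y = 6 (y = -9 + 15 = 6)
n(V, G) = 8 (n(V, G) = 4 - 1*(-4) = 4 + 4 = 8)
n(L(1, 4), -1) - 10*y = 8 - 10*6 = 8 - 60 = -52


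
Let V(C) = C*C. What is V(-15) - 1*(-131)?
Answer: 356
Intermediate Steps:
V(C) = C²
V(-15) - 1*(-131) = (-15)² - 1*(-131) = 225 + 131 = 356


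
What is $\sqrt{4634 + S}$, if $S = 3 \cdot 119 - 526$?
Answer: $\sqrt{4465} \approx 66.821$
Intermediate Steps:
$S = -169$ ($S = 357 - 526 = -169$)
$\sqrt{4634 + S} = \sqrt{4634 - 169} = \sqrt{4465}$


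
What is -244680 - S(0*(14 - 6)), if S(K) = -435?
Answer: -244245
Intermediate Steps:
-244680 - S(0*(14 - 6)) = -244680 - 1*(-435) = -244680 + 435 = -244245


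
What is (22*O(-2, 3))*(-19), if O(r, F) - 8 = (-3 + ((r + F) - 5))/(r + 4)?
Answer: -1881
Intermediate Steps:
O(r, F) = 8 + (-8 + F + r)/(4 + r) (O(r, F) = 8 + (-3 + ((r + F) - 5))/(r + 4) = 8 + (-3 + ((F + r) - 5))/(4 + r) = 8 + (-3 + (-5 + F + r))/(4 + r) = 8 + (-8 + F + r)/(4 + r))
(22*O(-2, 3))*(-19) = (22*((24 + 3 + 9*(-2))/(4 - 2)))*(-19) = (22*((24 + 3 - 18)/2))*(-19) = (22*((1/2)*9))*(-19) = (22*(9/2))*(-19) = 99*(-19) = -1881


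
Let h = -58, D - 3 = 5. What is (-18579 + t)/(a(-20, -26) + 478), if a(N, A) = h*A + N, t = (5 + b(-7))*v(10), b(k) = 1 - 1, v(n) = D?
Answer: -18539/1966 ≈ -9.4298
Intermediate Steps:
D = 8 (D = 3 + 5 = 8)
v(n) = 8
b(k) = 0
t = 40 (t = (5 + 0)*8 = 5*8 = 40)
a(N, A) = N - 58*A (a(N, A) = -58*A + N = N - 58*A)
(-18579 + t)/(a(-20, -26) + 478) = (-18579 + 40)/((-20 - 58*(-26)) + 478) = -18539/((-20 + 1508) + 478) = -18539/(1488 + 478) = -18539/1966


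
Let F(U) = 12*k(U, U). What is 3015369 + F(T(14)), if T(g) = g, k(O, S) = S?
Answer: 3015537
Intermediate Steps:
F(U) = 12*U
3015369 + F(T(14)) = 3015369 + 12*14 = 3015369 + 168 = 3015537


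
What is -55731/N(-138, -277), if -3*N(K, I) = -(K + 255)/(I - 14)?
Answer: 415839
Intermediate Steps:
N(K, I) = (255 + K)/(3*(-14 + I)) (N(K, I) = -(-1)*(K + 255)/(I - 14)/3 = -(-1)*(255 + K)/(-14 + I)/3 = -(-1)*(255 + K)/(3*(-14 + I)) = (255 + K)/(3*(-14 + I)))
-55731/N(-138, -277) = -55731*3*(-14 - 277)/(255 - 138) = -55731/((⅓)*117/(-291)) = -55731/((⅓)*(-1/291)*117) = -55731/(-13/97) = -55731*(-97/13) = 415839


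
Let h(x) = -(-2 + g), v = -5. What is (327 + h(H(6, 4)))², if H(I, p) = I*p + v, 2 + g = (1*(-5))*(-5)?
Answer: 93636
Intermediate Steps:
g = 23 (g = -2 + (1*(-5))*(-5) = -2 - 5*(-5) = -2 + 25 = 23)
H(I, p) = -5 + I*p (H(I, p) = I*p - 5 = -5 + I*p)
h(x) = -21 (h(x) = -(-2 + 23) = -1*21 = -21)
(327 + h(H(6, 4)))² = (327 - 21)² = 306² = 93636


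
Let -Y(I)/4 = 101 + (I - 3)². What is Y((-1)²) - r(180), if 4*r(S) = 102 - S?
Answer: -801/2 ≈ -400.50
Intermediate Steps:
r(S) = 51/2 - S/4 (r(S) = (102 - S)/4 = 51/2 - S/4)
Y(I) = -404 - 4*(-3 + I)² (Y(I) = -4*(101 + (I - 3)²) = -4*(101 + (-3 + I)²) = -404 - 4*(-3 + I)²)
Y((-1)²) - r(180) = (-404 - 4*(-3 + (-1)²)²) - (51/2 - ¼*180) = (-404 - 4*(-3 + 1)²) - (51/2 - 45) = (-404 - 4*(-2)²) - 1*(-39/2) = (-404 - 4*4) + 39/2 = (-404 - 16) + 39/2 = -420 + 39/2 = -801/2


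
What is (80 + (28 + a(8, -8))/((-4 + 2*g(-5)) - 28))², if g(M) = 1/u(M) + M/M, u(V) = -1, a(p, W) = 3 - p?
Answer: 6436369/1024 ≈ 6285.5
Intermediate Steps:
g(M) = 0 (g(M) = 1/(-1) + M/M = 1*(-1) + 1 = -1 + 1 = 0)
(80 + (28 + a(8, -8))/((-4 + 2*g(-5)) - 28))² = (80 + (28 + (3 - 1*8))/((-4 + 2*0) - 28))² = (80 + (28 + (3 - 8))/((-4 + 0) - 28))² = (80 + (28 - 5)/(-4 - 28))² = (80 + 23/(-32))² = (80 + 23*(-1/32))² = (80 - 23/32)² = (2537/32)² = 6436369/1024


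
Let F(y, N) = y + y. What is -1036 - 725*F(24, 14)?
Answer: -35836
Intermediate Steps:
F(y, N) = 2*y
-1036 - 725*F(24, 14) = -1036 - 1450*24 = -1036 - 725*48 = -1036 - 34800 = -35836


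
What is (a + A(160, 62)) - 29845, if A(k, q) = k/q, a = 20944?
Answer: -275851/31 ≈ -8898.4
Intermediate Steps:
(a + A(160, 62)) - 29845 = (20944 + 160/62) - 29845 = (20944 + 160*(1/62)) - 29845 = (20944 + 80/31) - 29845 = 649344/31 - 29845 = -275851/31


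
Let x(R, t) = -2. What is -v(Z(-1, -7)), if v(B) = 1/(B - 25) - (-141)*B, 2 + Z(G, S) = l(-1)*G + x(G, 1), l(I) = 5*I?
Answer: -3383/24 ≈ -140.96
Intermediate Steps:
Z(G, S) = -4 - 5*G (Z(G, S) = -2 + ((5*(-1))*G - 2) = -2 + (-5*G - 2) = -2 + (-2 - 5*G) = -4 - 5*G)
v(B) = 1/(-25 + B) + 141*B
-v(Z(-1, -7)) = -(1 - 3525*(-4 - 5*(-1)) + 141*(-4 - 5*(-1))²)/(-25 + (-4 - 5*(-1))) = -(1 - 3525*(-4 + 5) + 141*(-4 + 5)²)/(-25 + (-4 + 5)) = -(1 - 3525*1 + 141*1²)/(-25 + 1) = -(1 - 3525 + 141*1)/(-24) = -(-1)*(1 - 3525 + 141)/24 = -(-1)*(-3383)/24 = -1*3383/24 = -3383/24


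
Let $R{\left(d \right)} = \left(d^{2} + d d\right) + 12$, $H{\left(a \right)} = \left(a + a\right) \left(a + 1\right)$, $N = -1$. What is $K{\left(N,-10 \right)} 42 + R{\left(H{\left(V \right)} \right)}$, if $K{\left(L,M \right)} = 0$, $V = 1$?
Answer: $44$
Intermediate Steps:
$H{\left(a \right)} = 2 a \left(1 + a\right)$
$R{\left(d \right)} = 12 + 2 d^{2}$ ($R{\left(d \right)} = \left(d^{2} + d^{2}\right) + 12 = 2 d^{2} + 12 = 12 + 2 d^{2}$)
$K{\left(N,-10 \right)} 42 + R{\left(H{\left(V \right)} \right)} = 0 \cdot 42 + \left(12 + 2 \left(2 \cdot 1 \left(1 + 1\right)\right)^{2}\right) = 0 + \left(12 + 2 \left(2 \cdot 1 \cdot 2\right)^{2}\right) = 0 + \left(12 + 2 \cdot 4^{2}\right) = 0 + \left(12 + 2 \cdot 16\right) = 0 + \left(12 + 32\right) = 0 + 44 = 44$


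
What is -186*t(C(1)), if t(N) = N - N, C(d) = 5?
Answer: 0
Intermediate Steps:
t(N) = 0
-186*t(C(1)) = -186*0 = 0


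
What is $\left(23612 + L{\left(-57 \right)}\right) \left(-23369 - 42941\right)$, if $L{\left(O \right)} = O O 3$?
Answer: $-2212035290$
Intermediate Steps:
$L{\left(O \right)} = 3 O^{2}$ ($L{\left(O \right)} = O^{2} \cdot 3 = 3 O^{2}$)
$\left(23612 + L{\left(-57 \right)}\right) \left(-23369 - 42941\right) = \left(23612 + 3 \left(-57\right)^{2}\right) \left(-23369 - 42941\right) = \left(23612 + 3 \cdot 3249\right) \left(-66310\right) = \left(23612 + 9747\right) \left(-66310\right) = 33359 \left(-66310\right) = -2212035290$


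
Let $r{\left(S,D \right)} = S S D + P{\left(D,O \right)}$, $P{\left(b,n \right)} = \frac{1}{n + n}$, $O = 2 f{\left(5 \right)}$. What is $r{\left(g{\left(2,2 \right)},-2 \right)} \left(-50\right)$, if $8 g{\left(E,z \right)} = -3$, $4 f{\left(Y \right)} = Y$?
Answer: $\frac{65}{16} \approx 4.0625$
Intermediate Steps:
$f{\left(Y \right)} = \frac{Y}{4}$
$O = \frac{5}{2}$ ($O = 2 \cdot \frac{1}{4} \cdot 5 = 2 \cdot \frac{5}{4} = \frac{5}{2} \approx 2.5$)
$P{\left(b,n \right)} = \frac{1}{2 n}$
$g{\left(E,z \right)} = - \frac{3}{8}$ ($g{\left(E,z \right)} = \frac{1}{8} \left(-3\right) = - \frac{3}{8}$)
$r{\left(S,D \right)} = \frac{1}{5} + D S^{2}$ ($r{\left(S,D \right)} = S S D + \frac{1}{2 \cdot \frac{5}{2}} = S^{2} D + \frac{1}{2} \cdot \frac{2}{5} = D S^{2} + \frac{1}{5} = \frac{1}{5} + D S^{2}$)
$r{\left(g{\left(2,2 \right)},-2 \right)} \left(-50\right) = \left(\frac{1}{5} - 2 \left(- \frac{3}{8}\right)^{2}\right) \left(-50\right) = \left(\frac{1}{5} - \frac{9}{32}\right) \left(-50\right) = \left(- \frac{13}{160}\right) \left(-50\right) = \frac{65}{16}$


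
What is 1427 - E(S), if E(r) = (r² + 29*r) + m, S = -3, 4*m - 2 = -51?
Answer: 6069/4 ≈ 1517.3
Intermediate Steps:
m = -49/4 (m = ½ + (¼)*(-51) = ½ - 51/4 = -49/4 ≈ -12.250)
E(r) = -49/4 + r² + 29*r (E(r) = (r² + 29*r) - 49/4 = -49/4 + r² + 29*r)
1427 - E(S) = 1427 - (-49/4 + (-3)² + 29*(-3)) = 1427 - (-49/4 + 9 - 87) = 1427 - 1*(-361/4) = 1427 + 361/4 = 6069/4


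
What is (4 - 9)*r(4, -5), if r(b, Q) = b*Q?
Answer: 100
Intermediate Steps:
r(b, Q) = Q*b
(4 - 9)*r(4, -5) = (4 - 9)*(-5*4) = -5*(-20) = 100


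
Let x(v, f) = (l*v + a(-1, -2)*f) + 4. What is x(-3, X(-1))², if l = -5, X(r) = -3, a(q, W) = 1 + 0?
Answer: 256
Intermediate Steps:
a(q, W) = 1
x(v, f) = 4 + f - 5*v (x(v, f) = (-5*v + 1*f) + 4 = (-5*v + f) + 4 = (f - 5*v) + 4 = 4 + f - 5*v)
x(-3, X(-1))² = (4 - 3 - 5*(-3))² = (4 - 3 + 15)² = 16² = 256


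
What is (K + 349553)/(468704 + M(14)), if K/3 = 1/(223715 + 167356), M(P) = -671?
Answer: 15188893474/20337125927 ≈ 0.74686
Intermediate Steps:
K = 1/130357 (K = 3/(223715 + 167356) = 3/391071 = 3*(1/391071) = 1/130357 ≈ 7.6712e-6)
(K + 349553)/(468704 + M(14)) = (1/130357 + 349553)/(468704 - 671) = (45566680422/130357)/468033 = (45566680422/130357)*(1/468033) = 15188893474/20337125927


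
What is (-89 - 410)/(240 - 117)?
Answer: -499/123 ≈ -4.0569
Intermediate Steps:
(-89 - 410)/(240 - 117) = -499/123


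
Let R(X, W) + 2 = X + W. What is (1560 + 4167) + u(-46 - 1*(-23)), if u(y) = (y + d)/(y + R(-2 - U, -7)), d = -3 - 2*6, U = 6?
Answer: 114559/20 ≈ 5728.0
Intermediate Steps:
R(X, W) = -2 + W + X (R(X, W) = -2 + (X + W) = -2 + (W + X) = -2 + W + X)
d = -15 (d = -3 - 12 = -15)
u(y) = (-15 + y)/(-17 + y) (u(y) = (y - 15)/(y + (-2 - 7 + (-2 - 1*6))) = (-15 + y)/(y + (-2 - 7 + (-2 - 6))) = (-15 + y)/(y + (-2 - 7 - 8)) = (-15 + y)/(y - 17) = (-15 + y)/(-17 + y))
(1560 + 4167) + u(-46 - 1*(-23)) = (1560 + 4167) + (-15 + (-46 - 1*(-23)))/(-17 + (-46 - 1*(-23))) = 5727 + (-15 + (-46 + 23))/(-17 + (-46 + 23)) = 5727 + (-15 - 23)/(-17 - 23) = 5727 - 38/(-40) = 5727 - 1/40*(-38) = 5727 + 19/20 = 114559/20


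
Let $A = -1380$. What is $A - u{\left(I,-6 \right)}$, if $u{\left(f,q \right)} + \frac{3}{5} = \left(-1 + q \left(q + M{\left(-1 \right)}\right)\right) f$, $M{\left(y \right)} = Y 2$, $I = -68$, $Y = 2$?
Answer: $- \frac{3157}{5} \approx -631.4$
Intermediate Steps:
$M{\left(y \right)} = 4$ ($M{\left(y \right)} = 2 \cdot 2 = 4$)
$u{\left(f,q \right)} = - \frac{3}{5} + f \left(-1 + q \left(4 + q\right)\right)$ ($u{\left(f,q \right)} = - \frac{3}{5} + \left(-1 + q \left(q + 4\right)\right) f = - \frac{3}{5} + \left(-1 + q \left(4 + q\right)\right) f = - \frac{3}{5} + f \left(-1 + q \left(4 + q\right)\right)$)
$A - u{\left(I,-6 \right)} = -1380 - \left(- \frac{3}{5} - -68 - 68 \left(-6\right)^{2} + 4 \left(-68\right) \left(-6\right)\right) = -1380 - \left(- \frac{3}{5} + 68 - 2448 + 1632\right) = -1380 - - \frac{3743}{5} = -1380 + \frac{3743}{5} = - \frac{3157}{5}$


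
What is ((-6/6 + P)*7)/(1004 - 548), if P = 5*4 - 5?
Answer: 49/228 ≈ 0.21491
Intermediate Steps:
P = 15 (P = 20 - 5 = 15)
((-6/6 + P)*7)/(1004 - 548) = ((-6/6 + 15)*7)/(1004 - 548) = ((-6*1/6 + 15)*7)/456 = ((-1 + 15)*7)*(1/456) = (14*7)*(1/456) = 98*(1/456) = 49/228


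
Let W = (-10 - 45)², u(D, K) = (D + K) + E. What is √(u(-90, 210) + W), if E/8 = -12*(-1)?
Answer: √3241 ≈ 56.930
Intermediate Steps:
E = 96 (E = 8*(-12*(-1)) = 8*12 = 96)
u(D, K) = 96 + D + K (u(D, K) = (D + K) + 96 = 96 + D + K)
W = 3025 (W = (-55)² = 3025)
√(u(-90, 210) + W) = √((96 - 90 + 210) + 3025) = √(216 + 3025) = √3241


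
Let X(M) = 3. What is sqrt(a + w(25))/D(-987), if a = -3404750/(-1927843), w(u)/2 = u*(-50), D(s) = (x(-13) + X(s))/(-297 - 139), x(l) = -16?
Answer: 2180*I*sqrt(371395310326730)/25061959 ≈ 1676.3*I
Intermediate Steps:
D(s) = 13/436 (D(s) = (-16 + 3)/(-297 - 139) = -13/(-436) = -13*(-1/436) = 13/436)
w(u) = -100*u (w(u) = 2*(u*(-50)) = 2*(-50*u) = -100*u)
a = 3404750/1927843 (a = -3404750*(-1/1927843) = 3404750/1927843 ≈ 1.7661)
sqrt(a + w(25))/D(-987) = sqrt(3404750/1927843 - 100*25)/(13/436) = sqrt(3404750/1927843 - 2500)*(436/13) = sqrt(-4816202750/1927843)*(436/13) = (5*I*sqrt(371395310326730)/1927843)*(436/13) = 2180*I*sqrt(371395310326730)/25061959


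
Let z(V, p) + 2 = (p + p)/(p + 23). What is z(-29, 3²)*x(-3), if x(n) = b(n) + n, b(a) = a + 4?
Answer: 23/8 ≈ 2.8750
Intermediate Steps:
b(a) = 4 + a
z(V, p) = -2 + 2*p/(23 + p) (z(V, p) = -2 + (p + p)/(p + 23) = -2 + (2*p)/(23 + p) = -2 + 2*p/(23 + p))
x(n) = 4 + 2*n (x(n) = (4 + n) + n = 4 + 2*n)
z(-29, 3²)*x(-3) = (-46/(23 + 3²))*(4 + 2*(-3)) = (-46/(23 + 9))*(4 - 6) = -46/32*(-2) = -46*1/32*(-2) = -23/16*(-2) = 23/8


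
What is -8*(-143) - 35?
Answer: 1109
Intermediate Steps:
-8*(-143) - 35 = 1144 - 35 = 1109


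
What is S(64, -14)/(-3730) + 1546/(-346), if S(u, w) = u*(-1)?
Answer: -1436109/322645 ≈ -4.4510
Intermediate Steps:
S(u, w) = -u
S(64, -14)/(-3730) + 1546/(-346) = -1*64/(-3730) + 1546/(-346) = -64*(-1/3730) + 1546*(-1/346) = 32/1865 - 773/173 = -1436109/322645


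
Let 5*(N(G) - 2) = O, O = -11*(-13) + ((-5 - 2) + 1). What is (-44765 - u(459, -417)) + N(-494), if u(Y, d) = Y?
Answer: -225973/5 ≈ -45195.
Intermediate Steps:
O = 137 (O = 143 + (-7 + 1) = 143 - 6 = 137)
N(G) = 147/5 (N(G) = 2 + (⅕)*137 = 2 + 137/5 = 147/5)
(-44765 - u(459, -417)) + N(-494) = (-44765 - 1*459) + 147/5 = (-44765 - 459) + 147/5 = -45224 + 147/5 = -225973/5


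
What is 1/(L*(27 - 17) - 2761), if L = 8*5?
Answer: -1/2361 ≈ -0.00042355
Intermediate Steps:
L = 40
1/(L*(27 - 17) - 2761) = 1/(40*(27 - 17) - 2761) = 1/(40*10 - 2761) = 1/(400 - 2761) = 1/(-2361) = -1/2361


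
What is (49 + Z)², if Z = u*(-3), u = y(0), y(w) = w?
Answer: 2401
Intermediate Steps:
u = 0
Z = 0 (Z = 0*(-3) = 0)
(49 + Z)² = (49 + 0)² = 49² = 2401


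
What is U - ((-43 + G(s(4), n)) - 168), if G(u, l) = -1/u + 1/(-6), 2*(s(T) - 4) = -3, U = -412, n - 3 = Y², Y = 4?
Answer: -6013/30 ≈ -200.43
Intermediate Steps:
n = 19 (n = 3 + 4² = 3 + 16 = 19)
s(T) = 5/2 (s(T) = 4 + (½)*(-3) = 4 - 3/2 = 5/2)
G(u, l) = -⅙ - 1/u (G(u, l) = -1/u + 1*(-⅙) = -1/u - ⅙ = -⅙ - 1/u)
U - ((-43 + G(s(4), n)) - 168) = -412 - ((-43 + (-6 - 1*5/2)/(6*(5/2))) - 168) = -412 - ((-43 + (⅙)*(⅖)*(-6 - 5/2)) - 168) = -412 - ((-43 + (⅙)*(⅖)*(-17/2)) - 168) = -412 - ((-43 - 17/30) - 168) = -412 - (-1307/30 - 168) = -412 - 1*(-6347/30) = -412 + 6347/30 = -6013/30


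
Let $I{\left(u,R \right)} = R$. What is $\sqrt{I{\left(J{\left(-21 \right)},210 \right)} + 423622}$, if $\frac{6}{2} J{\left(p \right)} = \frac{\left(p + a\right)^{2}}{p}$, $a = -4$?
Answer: $2 \sqrt{105958} \approx 651.02$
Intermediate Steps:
$J{\left(p \right)} = \frac{\left(-4 + p\right)^{2}}{3 p}$ ($J{\left(p \right)} = \frac{\left(p - 4\right)^{2} \frac{1}{p}}{3} = \frac{\left(-4 + p\right)^{2} \frac{1}{p}}{3} = \frac{\frac{1}{p} \left(-4 + p\right)^{2}}{3} = \frac{\left(-4 + p\right)^{2}}{3 p}$)
$\sqrt{I{\left(J{\left(-21 \right)},210 \right)} + 423622} = \sqrt{210 + 423622} = \sqrt{423832} = 2 \sqrt{105958}$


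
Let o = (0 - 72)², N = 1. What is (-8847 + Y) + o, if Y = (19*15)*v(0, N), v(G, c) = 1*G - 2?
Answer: -4233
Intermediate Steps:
v(G, c) = -2 + G (v(G, c) = G - 2 = -2 + G)
Y = -570 (Y = (19*15)*(-2 + 0) = 285*(-2) = -570)
o = 5184 (o = (-72)² = 5184)
(-8847 + Y) + o = (-8847 - 570) + 5184 = -9417 + 5184 = -4233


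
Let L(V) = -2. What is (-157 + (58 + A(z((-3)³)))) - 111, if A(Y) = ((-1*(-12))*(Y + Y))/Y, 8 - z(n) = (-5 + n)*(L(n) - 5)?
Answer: -186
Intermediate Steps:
z(n) = -27 + 7*n (z(n) = 8 - (-5 + n)*(-2 - 5) = 8 - (-5 + n)*(-7) = 8 - (35 - 7*n) = 8 + (-35 + 7*n) = -27 + 7*n)
A(Y) = 24 (A(Y) = (12*(2*Y))/Y = (24*Y)/Y = 24)
(-157 + (58 + A(z((-3)³)))) - 111 = (-157 + (58 + 24)) - 111 = (-157 + 82) - 111 = -75 - 111 = -186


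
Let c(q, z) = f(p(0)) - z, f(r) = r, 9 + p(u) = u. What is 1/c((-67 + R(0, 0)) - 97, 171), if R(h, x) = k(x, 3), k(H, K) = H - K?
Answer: -1/180 ≈ -0.0055556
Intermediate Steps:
p(u) = -9 + u
R(h, x) = -3 + x (R(h, x) = x - 1*3 = x - 3 = -3 + x)
c(q, z) = -9 - z (c(q, z) = (-9 + 0) - z = -9 - z)
1/c((-67 + R(0, 0)) - 97, 171) = 1/(-9 - 1*171) = 1/(-9 - 171) = 1/(-180) = -1/180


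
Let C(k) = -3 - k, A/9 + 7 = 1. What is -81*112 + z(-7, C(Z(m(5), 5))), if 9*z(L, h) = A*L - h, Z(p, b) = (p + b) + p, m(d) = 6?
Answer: -81250/9 ≈ -9027.8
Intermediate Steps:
A = -54 (A = -63 + 9*1 = -63 + 9 = -54)
Z(p, b) = b + 2*p (Z(p, b) = (b + p) + p = b + 2*p)
z(L, h) = -6*L - h/9 (z(L, h) = (-54*L - h)/9 = (-h - 54*L)/9 = -6*L - h/9)
-81*112 + z(-7, C(Z(m(5), 5))) = -81*112 + (-6*(-7) - (-3 - (5 + 2*6))/9) = -9072 + (42 - (-3 - (5 + 12))/9) = -9072 + (42 - (-3 - 1*17)/9) = -9072 + (42 - (-3 - 17)/9) = -9072 + (42 - ⅑*(-20)) = -9072 + (42 + 20/9) = -9072 + 398/9 = -81250/9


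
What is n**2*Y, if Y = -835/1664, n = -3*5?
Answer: -187875/1664 ≈ -112.91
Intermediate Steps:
n = -15
Y = -835/1664 (Y = -835*1/1664 = -835/1664 ≈ -0.50180)
n**2*Y = (-15)**2*(-835/1664) = 225*(-835/1664) = -187875/1664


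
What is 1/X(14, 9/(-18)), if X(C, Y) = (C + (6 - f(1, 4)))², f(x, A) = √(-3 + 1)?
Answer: (20 - I*√2)⁻² ≈ 0.0024628 + 0.00035004*I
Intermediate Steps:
f(x, A) = I*√2 (f(x, A) = √(-2) = I*√2)
X(C, Y) = (6 + C - I*√2)² (X(C, Y) = (C + (6 - I*√2))² = (6 + C - I*√2)²)
1/X(14, 9/(-18)) = 1/((6 + 14 - I*√2)²) = 1/((20 - I*√2)²) = (20 - I*√2)⁻²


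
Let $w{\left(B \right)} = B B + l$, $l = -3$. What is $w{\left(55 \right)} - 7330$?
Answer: $-4308$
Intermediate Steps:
$w{\left(B \right)} = -3 + B^{2}$ ($w{\left(B \right)} = B B - 3 = B^{2} - 3 = -3 + B^{2}$)
$w{\left(55 \right)} - 7330 = \left(-3 + 55^{2}\right) - 7330 = \left(-3 + 3025\right) - 7330 = 3022 - 7330 = -4308$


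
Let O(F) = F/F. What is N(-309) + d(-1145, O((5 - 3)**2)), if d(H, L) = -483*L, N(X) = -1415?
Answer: -1898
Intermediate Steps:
O(F) = 1
N(-309) + d(-1145, O((5 - 3)**2)) = -1415 - 483*1 = -1415 - 483 = -1898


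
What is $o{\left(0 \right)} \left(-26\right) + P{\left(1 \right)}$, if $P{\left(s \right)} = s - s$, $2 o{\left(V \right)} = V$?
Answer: $0$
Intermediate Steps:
$o{\left(V \right)} = \frac{V}{2}$
$P{\left(s \right)} = 0$
$o{\left(0 \right)} \left(-26\right) + P{\left(1 \right)} = \frac{1}{2} \cdot 0 \left(-26\right) + 0 = 0 \left(-26\right) + 0 = 0 + 0 = 0$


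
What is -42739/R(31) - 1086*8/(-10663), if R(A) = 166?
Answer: -454283749/1770058 ≈ -256.65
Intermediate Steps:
-42739/R(31) - 1086*8/(-10663) = -42739/166 - 1086*8/(-10663) = -42739*1/166 - 8688*(-1/10663) = -42739/166 + 8688/10663 = -454283749/1770058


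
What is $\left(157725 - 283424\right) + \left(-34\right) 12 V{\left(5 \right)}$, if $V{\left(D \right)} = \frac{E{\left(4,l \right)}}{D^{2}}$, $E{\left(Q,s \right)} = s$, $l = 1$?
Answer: $- \frac{3142883}{25} \approx -1.2572 \cdot 10^{5}$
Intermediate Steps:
$V{\left(D \right)} = \frac{1}{D^{2}}$ ($V{\left(D \right)} = 1 \frac{1}{D^{2}} = \frac{1}{D^{2}}$)
$\left(157725 - 283424\right) + \left(-34\right) 12 V{\left(5 \right)} = \left(157725 - 283424\right) + \frac{\left(-34\right) 12}{25} = -125699 - \frac{408}{25} = - \frac{3142883}{25}$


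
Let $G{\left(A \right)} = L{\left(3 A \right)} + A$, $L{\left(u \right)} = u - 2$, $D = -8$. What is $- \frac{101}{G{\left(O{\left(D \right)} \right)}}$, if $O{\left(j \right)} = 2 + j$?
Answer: $\frac{101}{26} \approx 3.8846$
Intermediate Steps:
$L{\left(u \right)} = -2 + u$
$G{\left(A \right)} = -2 + 4 A$ ($G{\left(A \right)} = \left(-2 + 3 A\right) + A = -2 + 4 A$)
$- \frac{101}{G{\left(O{\left(D \right)} \right)}} = - \frac{101}{-2 + 4 \left(2 - 8\right)} = - \frac{101}{-2 + 4 \left(-6\right)} = - \frac{101}{-2 - 24} = - \frac{101}{-26} = \left(-101\right) \left(- \frac{1}{26}\right) = \frac{101}{26}$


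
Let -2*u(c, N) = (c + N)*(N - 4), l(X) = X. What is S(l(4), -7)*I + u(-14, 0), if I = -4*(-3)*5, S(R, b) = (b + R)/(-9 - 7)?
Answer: -67/4 ≈ -16.750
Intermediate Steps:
S(R, b) = -R/16 - b/16 (S(R, b) = (R + b)/(-16) = (R + b)*(-1/16) = -R/16 - b/16)
u(c, N) = -(-4 + N)*(N + c)/2 (u(c, N) = -(c + N)*(N - 4)/2 = -(N + c)*(-4 + N)/2 = -(-4 + N)*(N + c)/2)
I = 60 (I = 12*5 = 60)
S(l(4), -7)*I + u(-14, 0) = (-1/16*4 - 1/16*(-7))*60 + (2*0 + 2*(-14) - ½*0² - ½*0*(-14)) = (-¼ + 7/16)*60 + (0 - 28 - ½*0 + 0) = (3/16)*60 + (0 - 28 + 0 + 0) = 45/4 - 28 = -67/4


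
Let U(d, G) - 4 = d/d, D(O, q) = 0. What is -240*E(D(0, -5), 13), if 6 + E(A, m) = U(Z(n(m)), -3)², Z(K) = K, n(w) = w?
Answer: -4560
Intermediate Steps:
U(d, G) = 5 (U(d, G) = 4 + d/d = 4 + 1 = 5)
E(A, m) = 19 (E(A, m) = -6 + 5² = -6 + 25 = 19)
-240*E(D(0, -5), 13) = -240*19 = -4560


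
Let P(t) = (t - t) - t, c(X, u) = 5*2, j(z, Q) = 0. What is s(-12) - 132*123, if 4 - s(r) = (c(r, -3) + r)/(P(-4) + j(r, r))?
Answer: -32463/2 ≈ -16232.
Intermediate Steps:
c(X, u) = 10
P(t) = -t (P(t) = 0 - t = -t)
s(r) = 3/2 - r/4 (s(r) = 4 - (10 + r)/(-1*(-4) + 0) = 4 - (10 + r)/(4 + 0) = 4 - (10 + r)/4 = 4 - (5/2 + r/4) = 4 + (-5/2 - r/4) = 3/2 - r/4)
s(-12) - 132*123 = (3/2 - 1/4*(-12)) - 132*123 = (3/2 + 3) - 16236 = 9/2 - 16236 = -32463/2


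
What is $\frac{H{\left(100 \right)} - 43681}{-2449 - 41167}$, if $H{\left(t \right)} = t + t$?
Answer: $\frac{43481}{43616} \approx 0.9969$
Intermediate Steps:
$H{\left(t \right)} = 2 t$
$\frac{H{\left(100 \right)} - 43681}{-2449 - 41167} = \frac{2 \cdot 100 - 43681}{-2449 - 41167} = \frac{200 - 43681}{-43616} = \left(-43481\right) \left(- \frac{1}{43616}\right) = \frac{43481}{43616}$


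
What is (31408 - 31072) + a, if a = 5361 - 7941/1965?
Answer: 3728888/655 ≈ 5693.0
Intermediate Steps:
a = 3508808/655 (a = 5361 - 7941/1965 = 5361 - 1*2647/655 = 5361 - 2647/655 = 3508808/655 ≈ 5357.0)
(31408 - 31072) + a = (31408 - 31072) + 3508808/655 = 336 + 3508808/655 = 3728888/655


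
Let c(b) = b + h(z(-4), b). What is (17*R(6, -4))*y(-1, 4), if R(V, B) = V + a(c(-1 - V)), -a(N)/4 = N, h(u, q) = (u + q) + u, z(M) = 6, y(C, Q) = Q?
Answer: 952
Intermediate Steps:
h(u, q) = q + 2*u (h(u, q) = (q + u) + u = q + 2*u)
c(b) = 12 + 2*b (c(b) = b + (b + 2*6) = b + (b + 12) = b + (12 + b) = 12 + 2*b)
a(N) = -4*N
R(V, B) = -40 + 9*V (R(V, B) = V - 4*(12 + 2*(-1 - V)) = V - 4*(12 + (-2 - 2*V)) = V - 4*(10 - 2*V) = V + (-40 + 8*V) = -40 + 9*V)
(17*R(6, -4))*y(-1, 4) = (17*(-40 + 9*6))*4 = (17*(-40 + 54))*4 = (17*14)*4 = 238*4 = 952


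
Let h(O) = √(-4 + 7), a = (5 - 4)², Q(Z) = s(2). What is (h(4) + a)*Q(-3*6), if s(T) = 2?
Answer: 2 + 2*√3 ≈ 5.4641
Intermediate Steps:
Q(Z) = 2
a = 1 (a = 1² = 1)
h(O) = √3
(h(4) + a)*Q(-3*6) = (√3 + 1)*2 = (1 + √3)*2 = 2 + 2*√3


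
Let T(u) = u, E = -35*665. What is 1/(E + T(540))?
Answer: -1/22735 ≈ -4.3985e-5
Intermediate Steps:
E = -23275
1/(E + T(540)) = 1/(-23275 + 540) = 1/(-22735) = -1/22735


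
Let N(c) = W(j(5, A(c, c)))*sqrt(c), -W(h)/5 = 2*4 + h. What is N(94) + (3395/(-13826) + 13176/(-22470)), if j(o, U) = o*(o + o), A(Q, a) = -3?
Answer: -43076171/51778370 - 290*sqrt(94) ≈ -2812.5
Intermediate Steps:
j(o, U) = 2*o**2 (j(o, U) = o*(2*o) = 2*o**2)
W(h) = -40 - 5*h (W(h) = -5*(2*4 + h) = -5*(8 + h) = -40 - 5*h)
N(c) = -290*sqrt(c) (N(c) = (-40 - 10*5**2)*sqrt(c) = (-40 - 10*25)*sqrt(c) = (-40 - 5*50)*sqrt(c) = (-40 - 250)*sqrt(c) = -290*sqrt(c))
N(94) + (3395/(-13826) + 13176/(-22470)) = -290*sqrt(94) + (3395/(-13826) + 13176/(-22470)) = -290*sqrt(94) + (3395*(-1/13826) + 13176*(-1/22470)) = -290*sqrt(94) + (-3395/13826 - 2196/3745) = -290*sqrt(94) - 43076171/51778370 = -43076171/51778370 - 290*sqrt(94)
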